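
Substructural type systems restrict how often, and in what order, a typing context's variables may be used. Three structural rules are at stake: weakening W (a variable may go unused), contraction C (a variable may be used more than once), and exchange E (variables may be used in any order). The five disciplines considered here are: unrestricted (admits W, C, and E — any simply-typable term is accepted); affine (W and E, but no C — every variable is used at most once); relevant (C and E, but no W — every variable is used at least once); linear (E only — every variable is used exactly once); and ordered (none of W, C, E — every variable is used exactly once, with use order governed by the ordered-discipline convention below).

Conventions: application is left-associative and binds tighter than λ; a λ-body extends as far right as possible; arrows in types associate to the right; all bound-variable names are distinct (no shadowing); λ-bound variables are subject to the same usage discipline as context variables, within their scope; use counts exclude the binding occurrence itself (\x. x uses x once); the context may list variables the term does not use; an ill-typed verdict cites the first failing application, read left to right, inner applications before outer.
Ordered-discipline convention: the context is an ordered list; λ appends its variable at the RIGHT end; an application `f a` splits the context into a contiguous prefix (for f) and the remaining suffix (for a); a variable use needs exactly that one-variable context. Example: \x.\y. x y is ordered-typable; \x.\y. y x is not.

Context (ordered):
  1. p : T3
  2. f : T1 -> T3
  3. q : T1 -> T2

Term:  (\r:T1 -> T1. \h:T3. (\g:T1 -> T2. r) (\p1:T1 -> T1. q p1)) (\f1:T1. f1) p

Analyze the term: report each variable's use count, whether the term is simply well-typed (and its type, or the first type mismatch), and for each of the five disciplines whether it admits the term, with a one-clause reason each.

counts: p ×1, f ×0, q ×1, r [bound] ×1, h [bound] ×0, g [bound] ×0, p1 [bound] ×1, f1 [bound] ×1
uses in reading order: r, q, p1, f1, p
typing: ill-typed: an argument T1 -> T1 mismatches the expected T1
ordered ✗ (not simply typable)
linear ✗ (fails simple typing)
affine ✗ (a type mismatch blocks all five)
relevant ✗ (the type mismatch rejects it)
unrestricted ✗ (not simply typable)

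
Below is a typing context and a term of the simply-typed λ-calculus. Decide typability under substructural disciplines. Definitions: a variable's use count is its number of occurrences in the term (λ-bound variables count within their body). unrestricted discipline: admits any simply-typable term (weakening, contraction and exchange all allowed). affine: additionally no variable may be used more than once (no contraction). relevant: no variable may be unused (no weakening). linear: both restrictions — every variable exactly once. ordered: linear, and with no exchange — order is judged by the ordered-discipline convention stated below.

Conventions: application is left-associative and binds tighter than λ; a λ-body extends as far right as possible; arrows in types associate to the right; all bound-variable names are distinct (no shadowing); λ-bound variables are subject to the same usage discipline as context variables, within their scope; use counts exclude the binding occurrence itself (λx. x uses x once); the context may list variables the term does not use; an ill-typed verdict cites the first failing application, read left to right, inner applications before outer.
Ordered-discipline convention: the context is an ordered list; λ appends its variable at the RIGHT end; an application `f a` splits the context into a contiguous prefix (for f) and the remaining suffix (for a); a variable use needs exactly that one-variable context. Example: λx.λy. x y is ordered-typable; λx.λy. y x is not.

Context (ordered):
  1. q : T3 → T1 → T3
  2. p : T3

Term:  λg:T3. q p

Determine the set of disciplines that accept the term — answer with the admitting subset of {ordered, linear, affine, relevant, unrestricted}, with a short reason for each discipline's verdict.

admitting disciplines: affine, unrestricted
usage: q: 1×, p: 1×, g [bound]: 0×
left-to-right use order: q, p
typing: well-typed at T3 → T1 → T3
ordered: ✗, unused: g — weakening required
linear: ✗, unused: g — weakening required
affine: ✓, no duplicate uses among q, p, g
relevant: ✗, unused: g — weakening required
unrestricted: ✓, well-typed at T3 → T1 → T3; no restrictions here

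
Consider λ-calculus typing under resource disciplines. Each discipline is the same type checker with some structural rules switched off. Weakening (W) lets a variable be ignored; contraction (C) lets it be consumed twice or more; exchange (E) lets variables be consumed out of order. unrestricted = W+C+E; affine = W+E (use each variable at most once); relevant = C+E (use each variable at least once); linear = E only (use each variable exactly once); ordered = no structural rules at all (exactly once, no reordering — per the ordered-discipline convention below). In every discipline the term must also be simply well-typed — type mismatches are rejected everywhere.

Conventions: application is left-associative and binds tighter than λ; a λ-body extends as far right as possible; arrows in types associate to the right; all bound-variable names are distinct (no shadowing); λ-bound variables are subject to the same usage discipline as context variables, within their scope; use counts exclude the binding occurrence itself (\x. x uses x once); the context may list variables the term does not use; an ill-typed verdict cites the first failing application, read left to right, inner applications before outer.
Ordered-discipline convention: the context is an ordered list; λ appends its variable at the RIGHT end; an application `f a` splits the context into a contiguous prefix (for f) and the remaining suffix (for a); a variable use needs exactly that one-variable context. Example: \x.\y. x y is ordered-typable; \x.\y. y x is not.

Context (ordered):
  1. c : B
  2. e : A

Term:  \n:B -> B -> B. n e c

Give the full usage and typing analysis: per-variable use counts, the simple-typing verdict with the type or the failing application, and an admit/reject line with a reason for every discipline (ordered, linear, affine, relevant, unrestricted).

counts: c: 1; e: 1; n (λ-bound): 1
use order (left to right): n, e, c
typing: ill-typed: an application expects B but receives A
ordered: ✗ — fails simple typing
linear: ✗ — a type mismatch blocks all five
affine: ✗ — the type mismatch rejects it
relevant: ✗ — not simply typable
unrestricted: ✗ — fails simple typing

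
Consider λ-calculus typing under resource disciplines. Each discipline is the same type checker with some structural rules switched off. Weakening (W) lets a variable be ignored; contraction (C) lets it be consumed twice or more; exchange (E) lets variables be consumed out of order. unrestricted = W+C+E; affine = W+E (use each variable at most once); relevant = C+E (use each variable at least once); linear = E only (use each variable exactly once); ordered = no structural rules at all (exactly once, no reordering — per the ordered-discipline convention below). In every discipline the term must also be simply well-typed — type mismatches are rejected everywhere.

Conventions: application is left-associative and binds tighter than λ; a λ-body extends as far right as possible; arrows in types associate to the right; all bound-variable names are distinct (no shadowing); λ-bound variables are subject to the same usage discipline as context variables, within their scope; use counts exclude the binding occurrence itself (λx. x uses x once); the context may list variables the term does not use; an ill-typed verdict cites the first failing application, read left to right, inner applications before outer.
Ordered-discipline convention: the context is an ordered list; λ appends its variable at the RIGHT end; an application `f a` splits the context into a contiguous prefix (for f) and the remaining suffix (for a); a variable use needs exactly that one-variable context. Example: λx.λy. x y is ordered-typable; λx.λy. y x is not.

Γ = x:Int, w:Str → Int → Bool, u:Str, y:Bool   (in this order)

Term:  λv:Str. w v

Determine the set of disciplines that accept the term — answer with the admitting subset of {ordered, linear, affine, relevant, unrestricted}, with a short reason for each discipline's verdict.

admitted by: affine, unrestricted
variable uses: x=0, w=1, u=0, y=0, v (bound)=1
use order (left to right): w, v
typing: well-typed — term : Str → Int → Bool
ordered ✗ (needs weakening: x, u, y unused)
linear ✗ (needs weakening: x, u, y unused)
affine ✓ (x, w, u, y, v: no repeats, contraction unneeded)
relevant ✗ (needs weakening: x, u, y unused)
unrestricted ✓ (simply typable at Str → Int → Bool; W, C, E all held)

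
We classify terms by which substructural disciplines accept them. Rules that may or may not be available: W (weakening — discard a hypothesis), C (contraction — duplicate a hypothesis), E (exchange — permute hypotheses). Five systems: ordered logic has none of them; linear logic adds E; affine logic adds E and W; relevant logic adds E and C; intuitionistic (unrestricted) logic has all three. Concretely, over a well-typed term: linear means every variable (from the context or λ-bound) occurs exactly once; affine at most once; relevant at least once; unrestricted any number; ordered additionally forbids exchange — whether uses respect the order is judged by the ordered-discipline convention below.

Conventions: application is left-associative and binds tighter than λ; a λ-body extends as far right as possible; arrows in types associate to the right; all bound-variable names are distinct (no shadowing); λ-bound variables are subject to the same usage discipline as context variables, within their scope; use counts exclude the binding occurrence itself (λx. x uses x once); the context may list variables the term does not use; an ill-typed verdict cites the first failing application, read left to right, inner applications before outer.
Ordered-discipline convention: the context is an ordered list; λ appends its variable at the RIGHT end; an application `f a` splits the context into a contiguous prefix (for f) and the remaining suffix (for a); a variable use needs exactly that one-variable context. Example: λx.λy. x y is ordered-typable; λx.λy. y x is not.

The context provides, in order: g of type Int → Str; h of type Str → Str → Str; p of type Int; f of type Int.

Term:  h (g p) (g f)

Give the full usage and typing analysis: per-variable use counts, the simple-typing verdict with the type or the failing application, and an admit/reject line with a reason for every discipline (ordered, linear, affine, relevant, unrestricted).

counts: g ×2; h ×1; p ×1; f ×1
order of uses: h, g, p, g, f
typing: the term checks, with type Str
ordered ✗ (uses contraction: g ×2)
linear ✗ (uses contraction: g ×2)
affine ✗ (uses contraction: g ×2)
relevant ✓ (none of g, h, p, f goes unused)
unrestricted ✓ (type-checks (Str) and nothing is barred)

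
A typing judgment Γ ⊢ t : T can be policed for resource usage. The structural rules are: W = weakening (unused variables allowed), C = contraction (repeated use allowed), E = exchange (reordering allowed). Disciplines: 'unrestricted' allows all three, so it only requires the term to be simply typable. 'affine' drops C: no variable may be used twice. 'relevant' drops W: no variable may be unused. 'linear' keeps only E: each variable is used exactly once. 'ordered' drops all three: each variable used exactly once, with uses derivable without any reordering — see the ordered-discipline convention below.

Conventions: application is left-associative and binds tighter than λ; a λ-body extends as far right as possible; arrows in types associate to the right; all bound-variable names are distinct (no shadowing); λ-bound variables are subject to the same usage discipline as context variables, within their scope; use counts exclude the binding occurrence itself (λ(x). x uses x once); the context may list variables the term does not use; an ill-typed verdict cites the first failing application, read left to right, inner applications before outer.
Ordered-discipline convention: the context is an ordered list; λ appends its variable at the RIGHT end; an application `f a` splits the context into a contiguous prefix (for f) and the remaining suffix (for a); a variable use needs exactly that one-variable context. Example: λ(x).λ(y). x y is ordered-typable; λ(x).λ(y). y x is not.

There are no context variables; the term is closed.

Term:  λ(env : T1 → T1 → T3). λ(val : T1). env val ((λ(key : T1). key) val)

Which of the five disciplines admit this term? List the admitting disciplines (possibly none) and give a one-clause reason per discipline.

accepted by: relevant, unrestricted
usage: env (bound): 1, val (bound): 2, key (bound): 1
uses in reading order: env, val, key, val
typing: well-typed — term : (T1 → T1 → T3) → T1 → T3
ordered: ✗, needs contraction — val ×2
linear: ✗, needs contraction — val ×2
affine: ✗, needs contraction — val ×2
relevant: ✓, env, val, key: all used, weakening unneeded
unrestricted: ✓, simply typable at (T1 → T1 → T3) → T1 → T3; W, C, E all held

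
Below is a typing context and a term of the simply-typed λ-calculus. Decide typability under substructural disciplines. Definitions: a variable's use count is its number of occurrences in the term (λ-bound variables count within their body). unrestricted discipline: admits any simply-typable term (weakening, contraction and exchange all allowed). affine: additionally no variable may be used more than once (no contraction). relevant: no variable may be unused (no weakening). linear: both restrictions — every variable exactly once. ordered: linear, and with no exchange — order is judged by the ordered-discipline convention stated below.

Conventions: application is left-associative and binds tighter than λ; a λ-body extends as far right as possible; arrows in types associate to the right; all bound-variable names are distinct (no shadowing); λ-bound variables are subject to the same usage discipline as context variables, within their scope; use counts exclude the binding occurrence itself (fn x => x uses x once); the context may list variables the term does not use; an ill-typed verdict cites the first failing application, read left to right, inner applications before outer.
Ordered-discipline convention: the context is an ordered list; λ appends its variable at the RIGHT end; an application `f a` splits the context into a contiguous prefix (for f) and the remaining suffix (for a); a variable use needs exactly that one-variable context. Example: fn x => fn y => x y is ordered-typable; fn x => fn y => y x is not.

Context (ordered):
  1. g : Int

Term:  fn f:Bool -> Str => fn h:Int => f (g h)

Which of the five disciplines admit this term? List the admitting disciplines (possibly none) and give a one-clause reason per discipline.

admitting disciplines: none
counts: g ×1; f (λ-bound) ×1; h (λ-bound) ×1
use order (left to right): f, g, h
typing: ill-typed: non-arrow in function slot: Int
ordered ✗ (the type mismatch rejects it)
linear ✗ (not simply typable)
affine ✗ (fails simple typing)
relevant ✗ (a type mismatch blocks all five)
unrestricted ✗ (the type mismatch rejects it)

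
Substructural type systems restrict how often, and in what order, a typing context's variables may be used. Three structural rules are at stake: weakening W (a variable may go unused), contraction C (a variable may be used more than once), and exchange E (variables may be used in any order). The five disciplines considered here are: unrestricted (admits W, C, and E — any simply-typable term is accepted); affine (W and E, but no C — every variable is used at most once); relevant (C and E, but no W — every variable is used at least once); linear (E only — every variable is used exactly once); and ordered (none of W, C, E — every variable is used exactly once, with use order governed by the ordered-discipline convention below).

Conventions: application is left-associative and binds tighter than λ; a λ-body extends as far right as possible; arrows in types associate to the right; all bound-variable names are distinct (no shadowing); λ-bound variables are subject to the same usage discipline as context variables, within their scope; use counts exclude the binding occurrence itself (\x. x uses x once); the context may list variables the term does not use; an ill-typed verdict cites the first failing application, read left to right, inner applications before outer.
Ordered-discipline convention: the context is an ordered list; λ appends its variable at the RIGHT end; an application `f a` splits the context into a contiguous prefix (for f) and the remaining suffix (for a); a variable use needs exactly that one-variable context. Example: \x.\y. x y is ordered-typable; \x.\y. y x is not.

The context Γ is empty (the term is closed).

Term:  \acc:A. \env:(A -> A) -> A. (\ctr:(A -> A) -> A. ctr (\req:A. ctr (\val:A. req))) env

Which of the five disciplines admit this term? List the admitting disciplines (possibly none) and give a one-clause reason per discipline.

accepted by: unrestricted
variable uses: acc (bound) ×0, env (bound) ×1, ctr (bound) ×2, req (bound) ×1, val (bound) ×0
left-to-right use order: ctr, ctr, req, env
typing: well-typed at A -> ((A -> A) -> A) -> A
ordered ✗ (needs contraction — ctr ×2; unused: acc, val — weakening required)
linear ✗ (needs contraction — ctr ×2; unused: acc, val — weakening required)
affine ✗ (needs contraction — ctr ×2)
relevant ✗ (unused: acc, val — weakening required)
unrestricted ✓ (type-checks (A -> ((A -> A) -> A) -> A) and nothing is barred)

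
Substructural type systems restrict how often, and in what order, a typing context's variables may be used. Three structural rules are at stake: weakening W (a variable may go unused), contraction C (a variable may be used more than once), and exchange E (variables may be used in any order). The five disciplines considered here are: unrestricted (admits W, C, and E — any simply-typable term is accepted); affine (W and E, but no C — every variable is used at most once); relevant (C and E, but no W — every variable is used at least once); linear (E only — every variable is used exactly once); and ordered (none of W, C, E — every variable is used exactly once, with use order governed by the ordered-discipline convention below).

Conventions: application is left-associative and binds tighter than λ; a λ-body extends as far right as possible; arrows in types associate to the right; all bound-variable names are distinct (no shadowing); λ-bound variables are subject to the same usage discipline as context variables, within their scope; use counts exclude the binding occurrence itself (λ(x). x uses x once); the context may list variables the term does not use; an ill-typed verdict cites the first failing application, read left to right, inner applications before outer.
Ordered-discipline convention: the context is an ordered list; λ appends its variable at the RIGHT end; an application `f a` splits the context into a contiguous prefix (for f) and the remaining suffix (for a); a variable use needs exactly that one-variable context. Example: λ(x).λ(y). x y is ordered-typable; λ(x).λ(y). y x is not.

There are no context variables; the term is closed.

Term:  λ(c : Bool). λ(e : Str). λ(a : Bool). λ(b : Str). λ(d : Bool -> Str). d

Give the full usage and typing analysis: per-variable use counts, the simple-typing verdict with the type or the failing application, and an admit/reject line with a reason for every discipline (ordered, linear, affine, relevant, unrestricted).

usage: c (bound)=0, e (bound)=0, a (bound)=0, b (bound)=0, d (bound)=1
order of uses: d
typing: the term checks, with type Bool -> Str -> Bool -> Str -> (Bool -> Str) -> Bool -> Str
ordered: ✗, unused: c, e, a, b — weakening required
linear: ✗, unused: c, e, a, b — weakening required
affine: ✓, c, e, a, b, d: no repeats, contraction unneeded
relevant: ✗, unused: c, e, a, b — weakening required
unrestricted: ✓, type-checks (Bool -> Str -> Bool -> Str -> (Bool -> Str) -> Bool -> Str) and nothing is barred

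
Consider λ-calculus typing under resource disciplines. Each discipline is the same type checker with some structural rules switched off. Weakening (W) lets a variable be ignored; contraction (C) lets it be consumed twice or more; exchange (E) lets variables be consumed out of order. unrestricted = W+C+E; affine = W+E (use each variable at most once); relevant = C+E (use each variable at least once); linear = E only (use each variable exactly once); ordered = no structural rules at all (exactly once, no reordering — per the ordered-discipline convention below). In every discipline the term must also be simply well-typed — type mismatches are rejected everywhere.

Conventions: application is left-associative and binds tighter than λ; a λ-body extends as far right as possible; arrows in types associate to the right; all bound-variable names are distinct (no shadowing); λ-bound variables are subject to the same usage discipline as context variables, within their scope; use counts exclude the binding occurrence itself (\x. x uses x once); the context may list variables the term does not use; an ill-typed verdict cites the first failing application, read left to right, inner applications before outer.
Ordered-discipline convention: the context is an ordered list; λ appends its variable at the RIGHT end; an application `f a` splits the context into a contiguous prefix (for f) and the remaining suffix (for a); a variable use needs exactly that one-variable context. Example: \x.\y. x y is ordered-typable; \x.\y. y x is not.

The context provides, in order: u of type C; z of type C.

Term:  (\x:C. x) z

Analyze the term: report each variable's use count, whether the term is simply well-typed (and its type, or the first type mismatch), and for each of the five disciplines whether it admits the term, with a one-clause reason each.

use counts: u: 0, z: 1, x (λ-bound): 1
left-to-right use order: x, z
typing: the term checks, with type C
ordered: ✗ — u left unused
linear: ✗ — u left unused
affine: ✓ — at most one use each (u, z, x)
relevant: ✗ — u left unused
unrestricted: ✓ — simply typable at C; W, C, E all held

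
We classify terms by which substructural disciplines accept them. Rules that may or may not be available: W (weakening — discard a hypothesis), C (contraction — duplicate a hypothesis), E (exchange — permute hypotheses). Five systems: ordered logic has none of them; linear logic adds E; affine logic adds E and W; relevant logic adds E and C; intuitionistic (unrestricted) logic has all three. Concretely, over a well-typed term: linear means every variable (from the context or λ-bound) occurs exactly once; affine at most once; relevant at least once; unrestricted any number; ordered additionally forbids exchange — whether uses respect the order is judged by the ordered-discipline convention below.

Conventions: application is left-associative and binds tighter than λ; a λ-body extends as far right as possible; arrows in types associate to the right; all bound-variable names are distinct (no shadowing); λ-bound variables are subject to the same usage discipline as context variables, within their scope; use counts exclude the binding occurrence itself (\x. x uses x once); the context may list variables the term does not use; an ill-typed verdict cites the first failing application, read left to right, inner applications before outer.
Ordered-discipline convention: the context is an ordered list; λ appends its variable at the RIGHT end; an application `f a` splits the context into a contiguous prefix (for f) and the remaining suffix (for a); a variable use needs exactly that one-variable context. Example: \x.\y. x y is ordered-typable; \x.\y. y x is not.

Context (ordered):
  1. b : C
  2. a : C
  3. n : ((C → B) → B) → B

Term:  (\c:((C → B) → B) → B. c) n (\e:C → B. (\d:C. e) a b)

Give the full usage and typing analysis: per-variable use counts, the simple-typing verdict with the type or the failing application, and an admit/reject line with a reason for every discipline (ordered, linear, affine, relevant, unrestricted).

counts: b: 1×, a: 1×, n: 1×, c (λ-bound): 1×, e (λ-bound): 1×, d (λ-bound): 0×
order of uses: c, n, e, a, b
typing: well-typed — term : B
ordered: ✗ — needs weakening: d unused
linear: ✗ — needs weakening: d unused
affine: ✓ — b, a, n, c, e, d: no repeats, contraction unneeded
relevant: ✗ — needs weakening: d unused
unrestricted: ✓ — typability at B is all that's needed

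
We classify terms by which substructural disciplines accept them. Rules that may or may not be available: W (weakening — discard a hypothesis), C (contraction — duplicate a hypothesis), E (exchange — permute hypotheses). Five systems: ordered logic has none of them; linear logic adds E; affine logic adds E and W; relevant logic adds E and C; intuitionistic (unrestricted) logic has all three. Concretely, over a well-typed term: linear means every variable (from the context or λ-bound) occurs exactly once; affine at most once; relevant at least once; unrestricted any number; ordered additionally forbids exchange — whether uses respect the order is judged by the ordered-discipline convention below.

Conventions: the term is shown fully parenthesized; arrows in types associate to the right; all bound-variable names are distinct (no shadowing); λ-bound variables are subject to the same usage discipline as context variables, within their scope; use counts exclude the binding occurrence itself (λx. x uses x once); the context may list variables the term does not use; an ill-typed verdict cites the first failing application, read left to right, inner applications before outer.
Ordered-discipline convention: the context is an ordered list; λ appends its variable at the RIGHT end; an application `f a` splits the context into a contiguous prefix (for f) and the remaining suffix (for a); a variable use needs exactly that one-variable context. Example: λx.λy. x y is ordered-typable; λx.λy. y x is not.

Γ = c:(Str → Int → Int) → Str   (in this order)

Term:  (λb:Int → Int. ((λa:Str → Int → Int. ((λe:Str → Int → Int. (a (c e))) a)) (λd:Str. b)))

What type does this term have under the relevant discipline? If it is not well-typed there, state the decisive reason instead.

not well-typed under relevant — unused: d — weakening required
counts: c ×1, b [bound] ×1, a [bound] ×2, e [bound] ×1, d [bound] ×0
left-to-right use order: a, c, e, a, b
typing: well-typed — term : (Int → Int) → Int → Int
across the five disciplines: ordered ✗; linear ✗; affine ✗; relevant ✗; unrestricted ✓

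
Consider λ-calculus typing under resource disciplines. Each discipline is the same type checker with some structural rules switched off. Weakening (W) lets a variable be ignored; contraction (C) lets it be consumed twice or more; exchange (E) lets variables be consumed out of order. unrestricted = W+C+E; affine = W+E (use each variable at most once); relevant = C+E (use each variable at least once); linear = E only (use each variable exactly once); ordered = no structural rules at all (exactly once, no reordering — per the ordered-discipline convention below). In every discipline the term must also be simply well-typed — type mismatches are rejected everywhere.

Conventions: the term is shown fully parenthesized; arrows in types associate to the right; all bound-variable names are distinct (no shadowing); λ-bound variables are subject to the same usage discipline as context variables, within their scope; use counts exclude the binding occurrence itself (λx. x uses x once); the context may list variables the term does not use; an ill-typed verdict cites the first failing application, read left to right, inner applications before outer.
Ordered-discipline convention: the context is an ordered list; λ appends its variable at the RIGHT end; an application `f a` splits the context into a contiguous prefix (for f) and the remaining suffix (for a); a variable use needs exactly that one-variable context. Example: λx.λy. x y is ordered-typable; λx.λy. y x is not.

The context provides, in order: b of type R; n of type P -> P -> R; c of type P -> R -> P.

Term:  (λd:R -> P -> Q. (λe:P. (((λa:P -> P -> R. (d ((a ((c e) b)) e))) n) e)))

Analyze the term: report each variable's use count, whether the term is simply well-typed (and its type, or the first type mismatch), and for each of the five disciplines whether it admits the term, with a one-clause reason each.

counts: b=1; n=1; c=1; d [bound]=1; e [bound]=3; a [bound]=1
use order (left to right): d, a, c, e, b, e, n, e
typing: ✓ — (R -> P -> Q) -> P -> Q
ordered: ✗ — needs contraction — e ×3
linear: ✗ — needs contraction — e ×3
affine: ✗ — needs contraction — e ×3
relevant: ✓ — b, n, c, d, e, a: all used, weakening unneeded
unrestricted: ✓ — typability at (R -> P -> Q) -> P -> Q is all that's needed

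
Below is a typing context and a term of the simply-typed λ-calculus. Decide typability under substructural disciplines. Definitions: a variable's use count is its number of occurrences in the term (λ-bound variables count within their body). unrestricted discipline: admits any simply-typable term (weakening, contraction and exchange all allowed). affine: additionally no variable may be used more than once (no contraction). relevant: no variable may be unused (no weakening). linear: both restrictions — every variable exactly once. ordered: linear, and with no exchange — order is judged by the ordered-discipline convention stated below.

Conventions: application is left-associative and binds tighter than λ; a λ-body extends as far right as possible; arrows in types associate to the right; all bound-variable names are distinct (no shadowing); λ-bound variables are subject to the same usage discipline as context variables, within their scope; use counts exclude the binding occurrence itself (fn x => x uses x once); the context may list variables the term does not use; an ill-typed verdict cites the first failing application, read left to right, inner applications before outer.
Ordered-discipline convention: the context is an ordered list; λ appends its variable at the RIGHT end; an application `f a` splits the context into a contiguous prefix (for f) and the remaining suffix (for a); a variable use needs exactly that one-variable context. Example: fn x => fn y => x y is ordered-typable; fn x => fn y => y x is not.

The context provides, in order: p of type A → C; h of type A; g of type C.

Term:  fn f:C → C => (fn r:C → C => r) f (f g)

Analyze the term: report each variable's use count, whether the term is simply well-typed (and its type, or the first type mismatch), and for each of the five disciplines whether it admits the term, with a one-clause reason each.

use counts: p ×0; h ×0; g ×1; f (bound) ×2; r (bound) ×1
use order (left to right): r, f, f, g
typing: well-typed at (C → C) → C
ordered ✗ (f ×2 used more than once (contraction); p, h left unused)
linear ✗ (f ×2 used more than once (contraction); p, h left unused)
affine ✗ (f ×2 used more than once (contraction))
relevant ✗ (p, h left unused)
unrestricted ✓ (simply typable at (C → C) → C; W, C, E all held)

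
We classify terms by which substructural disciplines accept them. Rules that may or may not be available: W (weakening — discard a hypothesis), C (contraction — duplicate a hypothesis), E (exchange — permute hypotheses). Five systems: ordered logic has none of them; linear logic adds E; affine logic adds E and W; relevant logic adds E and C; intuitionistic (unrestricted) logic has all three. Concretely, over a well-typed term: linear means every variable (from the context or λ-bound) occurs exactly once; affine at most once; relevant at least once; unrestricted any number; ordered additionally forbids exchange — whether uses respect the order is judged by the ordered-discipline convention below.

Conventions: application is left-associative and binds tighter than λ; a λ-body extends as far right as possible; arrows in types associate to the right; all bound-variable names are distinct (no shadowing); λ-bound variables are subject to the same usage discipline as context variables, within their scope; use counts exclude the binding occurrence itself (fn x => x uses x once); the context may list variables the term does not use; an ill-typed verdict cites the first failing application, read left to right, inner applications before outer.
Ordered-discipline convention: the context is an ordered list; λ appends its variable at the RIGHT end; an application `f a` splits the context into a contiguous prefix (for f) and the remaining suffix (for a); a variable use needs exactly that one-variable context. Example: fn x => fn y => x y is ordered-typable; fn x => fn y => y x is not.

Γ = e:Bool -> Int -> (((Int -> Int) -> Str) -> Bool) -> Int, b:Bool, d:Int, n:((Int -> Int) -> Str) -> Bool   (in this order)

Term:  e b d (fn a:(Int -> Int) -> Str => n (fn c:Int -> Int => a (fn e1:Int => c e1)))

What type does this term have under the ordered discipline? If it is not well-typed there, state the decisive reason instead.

term : Int
use counts: e=1; b=1; d=1; n=1; a (bound)=1; c (bound)=1; e1 (bound)=1
order of uses: e, b, d, n, a, c, e1
typing: well-typed — term : Int
all disciplines: ordered ✓; linear ✓; affine ✓; relevant ✓; unrestricted ✓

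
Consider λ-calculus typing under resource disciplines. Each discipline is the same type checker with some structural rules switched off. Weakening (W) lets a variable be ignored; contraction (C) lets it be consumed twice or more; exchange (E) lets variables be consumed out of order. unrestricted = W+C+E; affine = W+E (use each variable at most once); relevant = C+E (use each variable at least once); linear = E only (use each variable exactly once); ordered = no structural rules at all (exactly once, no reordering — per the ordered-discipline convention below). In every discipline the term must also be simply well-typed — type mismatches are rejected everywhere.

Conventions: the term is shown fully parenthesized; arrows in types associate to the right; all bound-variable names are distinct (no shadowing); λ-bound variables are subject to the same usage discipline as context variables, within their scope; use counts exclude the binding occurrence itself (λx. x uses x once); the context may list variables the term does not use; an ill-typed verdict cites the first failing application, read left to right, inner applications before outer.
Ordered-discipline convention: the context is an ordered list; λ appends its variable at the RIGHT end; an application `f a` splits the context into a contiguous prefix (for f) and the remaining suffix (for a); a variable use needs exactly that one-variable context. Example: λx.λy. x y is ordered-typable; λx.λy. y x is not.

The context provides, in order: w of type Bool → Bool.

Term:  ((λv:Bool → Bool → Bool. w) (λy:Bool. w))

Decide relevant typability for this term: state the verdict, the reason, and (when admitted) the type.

no — v, y left unused
counts: w: 2, v (λ-bound): 0, y (λ-bound): 0
order of uses: w, w
typing: ✓ — Bool → Bool
all disciplines: ordered ✗, linear ✗, affine ✗, relevant ✗, unrestricted ✓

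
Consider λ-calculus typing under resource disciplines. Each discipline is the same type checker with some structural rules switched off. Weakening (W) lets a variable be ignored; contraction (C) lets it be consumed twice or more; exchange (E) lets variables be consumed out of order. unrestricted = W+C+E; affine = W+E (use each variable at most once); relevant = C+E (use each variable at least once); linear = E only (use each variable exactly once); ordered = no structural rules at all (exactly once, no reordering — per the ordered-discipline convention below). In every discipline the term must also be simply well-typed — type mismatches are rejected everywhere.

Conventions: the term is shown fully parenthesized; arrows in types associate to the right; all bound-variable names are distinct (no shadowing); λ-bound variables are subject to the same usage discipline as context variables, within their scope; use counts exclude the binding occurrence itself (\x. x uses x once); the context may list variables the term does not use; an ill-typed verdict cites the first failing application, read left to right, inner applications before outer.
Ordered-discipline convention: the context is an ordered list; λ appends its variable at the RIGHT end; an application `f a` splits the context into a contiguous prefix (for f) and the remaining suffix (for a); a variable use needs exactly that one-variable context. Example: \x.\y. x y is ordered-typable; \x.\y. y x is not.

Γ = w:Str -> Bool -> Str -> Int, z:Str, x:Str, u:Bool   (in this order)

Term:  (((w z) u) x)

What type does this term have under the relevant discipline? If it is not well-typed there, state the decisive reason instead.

term : Int
variable uses: w: 1×, z: 1×, x: 1×, u: 1×
left-to-right use order: w, z, u, x
typing: well-typed at Int
all disciplines: ordered ✗ · linear ✓ · affine ✓ · relevant ✓ · unrestricted ✓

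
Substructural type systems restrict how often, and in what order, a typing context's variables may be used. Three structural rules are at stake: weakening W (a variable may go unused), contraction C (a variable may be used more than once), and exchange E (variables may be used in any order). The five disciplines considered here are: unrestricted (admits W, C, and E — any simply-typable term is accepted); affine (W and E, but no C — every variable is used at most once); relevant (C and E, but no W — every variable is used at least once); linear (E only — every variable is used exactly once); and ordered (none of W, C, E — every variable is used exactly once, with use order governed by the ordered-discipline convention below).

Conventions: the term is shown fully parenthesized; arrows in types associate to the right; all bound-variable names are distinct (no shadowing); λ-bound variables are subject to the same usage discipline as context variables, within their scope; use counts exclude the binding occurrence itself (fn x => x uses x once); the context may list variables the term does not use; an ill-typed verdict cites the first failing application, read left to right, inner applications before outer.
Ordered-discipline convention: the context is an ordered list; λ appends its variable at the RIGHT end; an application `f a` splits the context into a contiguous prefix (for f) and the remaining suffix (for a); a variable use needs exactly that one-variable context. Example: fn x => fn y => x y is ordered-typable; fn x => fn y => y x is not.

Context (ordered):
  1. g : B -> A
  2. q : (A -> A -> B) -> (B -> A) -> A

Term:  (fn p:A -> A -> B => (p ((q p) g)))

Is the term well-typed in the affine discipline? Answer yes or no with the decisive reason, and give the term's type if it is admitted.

no — repeated use of p ×2
use counts: g: 1×; q: 1×; p [bound]: 2×
left-to-right use order: p, q, p, g
typing: well-typed — term : (A -> A -> B) -> A -> B
across the five disciplines: ordered ✗; linear ✗; affine ✗; relevant ✓; unrestricted ✓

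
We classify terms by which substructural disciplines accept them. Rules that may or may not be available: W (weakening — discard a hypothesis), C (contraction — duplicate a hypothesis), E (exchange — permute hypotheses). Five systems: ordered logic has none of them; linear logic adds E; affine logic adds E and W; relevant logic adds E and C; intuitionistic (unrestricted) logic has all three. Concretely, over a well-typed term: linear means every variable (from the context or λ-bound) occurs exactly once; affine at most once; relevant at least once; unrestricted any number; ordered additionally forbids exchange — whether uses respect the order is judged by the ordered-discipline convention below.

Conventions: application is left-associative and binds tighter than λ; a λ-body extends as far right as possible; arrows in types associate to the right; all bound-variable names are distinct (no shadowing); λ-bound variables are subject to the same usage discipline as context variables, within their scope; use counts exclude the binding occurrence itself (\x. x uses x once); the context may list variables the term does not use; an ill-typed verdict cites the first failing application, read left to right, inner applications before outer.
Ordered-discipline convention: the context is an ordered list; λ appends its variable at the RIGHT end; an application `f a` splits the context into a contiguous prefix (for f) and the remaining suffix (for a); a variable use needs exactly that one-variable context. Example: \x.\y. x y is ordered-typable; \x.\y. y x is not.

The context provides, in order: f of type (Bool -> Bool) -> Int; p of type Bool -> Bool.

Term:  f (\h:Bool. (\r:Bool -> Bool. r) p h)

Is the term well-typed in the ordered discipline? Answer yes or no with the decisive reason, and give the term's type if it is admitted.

yes — one use each (f, p, h, r); ordered split holds; term : Int
use counts: f: 1, p: 1, h (bound): 1, r (bound): 1
left-to-right use order: f, r, p, h
typing: ✓ — Int
per-discipline verdicts: ordered ✓ · linear ✓ · affine ✓ · relevant ✓ · unrestricted ✓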